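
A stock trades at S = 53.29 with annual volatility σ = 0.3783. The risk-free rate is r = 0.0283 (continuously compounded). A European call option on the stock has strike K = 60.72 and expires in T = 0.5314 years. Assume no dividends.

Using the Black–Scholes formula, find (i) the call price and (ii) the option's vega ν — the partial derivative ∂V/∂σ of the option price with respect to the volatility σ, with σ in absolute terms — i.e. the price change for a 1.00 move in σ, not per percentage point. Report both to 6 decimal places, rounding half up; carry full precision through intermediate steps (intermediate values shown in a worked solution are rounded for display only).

price = 3.472017
ν = 14.898198

σ√T = 0.3783·√0.5314 = 0.275770
d₁ = (ln(S/K) + (r+σ²/2)T) / (σ√T) = (ln(53.29/60.72) + (0.0283+0.3783²/2)·0.5314) / 0.275770 = (-0.130524 + 0.053063) / 0.275770 = -0.280891
d₂ = d₁ − σ√T = -0.280891 − 0.275770 = -0.556661
e^{−rT} = e^{−0.0283·0.5314} = 0.985074
N(d₁) = 0.389397,  N(d₂) = 0.288880
Call price V = S·N(d₁) − K·e^{−rT}·N(d₂) = 20.750972 − 17.278954 = 3.472017
φ(d₁) = (1/√(2π))·e^{−d₁²/2} = 0.383510
ν = S·φ(d₁)·√T = 14.898198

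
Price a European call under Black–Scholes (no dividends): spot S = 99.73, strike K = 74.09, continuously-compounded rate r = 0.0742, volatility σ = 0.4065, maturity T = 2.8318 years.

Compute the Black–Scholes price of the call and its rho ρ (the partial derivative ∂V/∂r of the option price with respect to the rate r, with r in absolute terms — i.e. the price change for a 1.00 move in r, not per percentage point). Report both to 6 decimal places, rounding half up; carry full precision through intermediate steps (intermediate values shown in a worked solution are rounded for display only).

price = 46.493160
ρ = 111.426400

σ√T = 0.4065·√2.8318 = 0.684056
d₁ = (ln(S/K) + (r+σ²/2)T) / (σ√T) = (ln(99.73/74.09) + (0.0742+0.4065²/2)·2.8318) / 0.684056 = (0.297186 + 0.444086) / 0.684056 = 1.083642
d₂ = d₁ − σ√T = 1.083642 − 0.684056 = 0.399586
e^{−rT} = e^{−0.0742·2.8318} = 0.810487
N(d₁) = 0.860738,  N(d₂) = 0.655269
Call price V = S·N(d₁) − K·e^{−rT}·N(d₂) = 85.841419 − 39.348259 = 46.493160
ρ = K·T·e^{−rT}·N(d₂) = 111.426400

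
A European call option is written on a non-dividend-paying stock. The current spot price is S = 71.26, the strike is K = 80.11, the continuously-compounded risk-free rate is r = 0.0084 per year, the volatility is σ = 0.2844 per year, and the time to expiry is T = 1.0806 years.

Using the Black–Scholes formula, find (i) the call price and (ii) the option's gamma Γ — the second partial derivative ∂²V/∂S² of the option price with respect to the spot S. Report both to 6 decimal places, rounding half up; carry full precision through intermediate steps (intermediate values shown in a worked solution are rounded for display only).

price = 5.367596
Γ = 0.018494

σ√T = 0.2844·√1.0806 = 0.295639
d₁ = (ln(S/K) + (r+σ²/2)T) / (σ√T) = (ln(71.26/80.11) + (0.0084+0.2844²/2)·1.0806) / 0.295639 = (-0.117066 + 0.052778) / 0.295639 = -0.217452
d₂ = d₁ − σ√T = -0.217452 − 0.295639 = -0.513091
e^{−rT} = e^{−0.0084·1.0806} = 0.990964
N(d₁) = 0.413928,  N(d₂) = 0.303944
Call price V = S·N(d₁) − K·e^{−rT}·N(d₂) = 29.496526 − 24.128930 = 5.367596
φ(d₁) = (1/√(2π))·e^{−d₁²/2} = 0.389621
Γ = φ(d₁) / (S·σ·√T) = 0.018494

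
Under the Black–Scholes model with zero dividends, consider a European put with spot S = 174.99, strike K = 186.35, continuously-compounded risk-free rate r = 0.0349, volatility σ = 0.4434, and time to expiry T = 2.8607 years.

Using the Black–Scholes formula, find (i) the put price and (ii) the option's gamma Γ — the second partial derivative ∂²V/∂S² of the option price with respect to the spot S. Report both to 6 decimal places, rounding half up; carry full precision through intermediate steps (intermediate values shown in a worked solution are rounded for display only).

price = 47.110570
Γ = 0.002778

σ√T = 0.4434·√2.8607 = 0.749949
d₁ = (ln(S/K) + (r+σ²/2)T) / (σ√T) = (ln(174.99/186.35) + (0.0349+0.4434²/2)·2.8607) / 0.749949 = (-0.062898 + 0.381050) / 0.749949 = 0.424232
d₂ = d₁ − σ√T = 0.424232 − 0.749949 = -0.325717
e^{−rT} = e^{−0.0349·2.8607} = 0.904984
N(−d₁) = 0.335698,  N(−d₂) = 0.627681
Put price V = K·e^{−rT}·N(−d₂) − S·N(−d₁) = 105.854410 − 58.743840 = 47.110570
φ(d₁) = (1/√(2π))·e^{−d₁²/2} = 0.364611
Γ = φ(d₁) / (S·σ·√T) = 0.002778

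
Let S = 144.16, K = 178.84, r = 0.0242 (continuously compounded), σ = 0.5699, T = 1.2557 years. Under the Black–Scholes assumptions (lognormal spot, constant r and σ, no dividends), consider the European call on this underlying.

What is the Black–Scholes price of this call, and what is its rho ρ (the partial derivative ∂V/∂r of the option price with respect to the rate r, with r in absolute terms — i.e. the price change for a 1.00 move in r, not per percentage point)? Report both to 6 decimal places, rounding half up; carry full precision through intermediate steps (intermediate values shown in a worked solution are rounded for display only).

σ√T = 0.5699·√1.2557 = 0.638619
d₁ = (ln(S/K) + (r+σ²/2)T) / (σ√T) = (ln(144.16/178.84) + (0.0242+0.5699²/2)·1.2557) / 0.638619 = (-0.215568 + 0.234305) / 0.638619 = 0.029340
d₂ = d₁ − σ√T = 0.029340 − 0.638619 = -0.609279
e^{−rT} = e^{−0.0242·1.2557} = 0.970069
N(d₁) = 0.511703,  N(d₂) = 0.271170
Call price V = S·N(d₁) − K·e^{−rT}·N(d₂) = 73.767147 − 47.044493 = 26.722653
ρ = K·T·e^{−rT}·N(d₂) = 59.073770

price = 26.722653
ρ = 59.073770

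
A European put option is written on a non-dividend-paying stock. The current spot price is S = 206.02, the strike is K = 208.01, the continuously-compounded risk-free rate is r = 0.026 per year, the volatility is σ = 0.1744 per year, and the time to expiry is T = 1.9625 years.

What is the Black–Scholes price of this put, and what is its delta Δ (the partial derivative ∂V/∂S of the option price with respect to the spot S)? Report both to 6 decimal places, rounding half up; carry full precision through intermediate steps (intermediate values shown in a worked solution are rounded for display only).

σ√T = 0.1744·√1.9625 = 0.244316
d₁ = (ln(S/K) + (r+σ²/2)T) / (σ√T) = (ln(206.02/208.01) + (0.026+0.1744²/2)·1.9625) / 0.244316 = (-0.009613 + 0.080870) / 0.244316 = 0.291660
d₂ = d₁ − σ√T = 0.291660 − 0.244316 = 0.047345
e^{−rT} = e^{−0.026·1.9625} = 0.950255
N(−d₁) = 0.385273,  N(−d₂) = 0.481119
Put price V = K·e^{−rT}·N(−d₂) − S·N(−d₁) = 95.099255 − 79.373985 = 15.725270
Δ = −N(−d₁) = -0.385273

price = 15.725270
Δ = -0.385273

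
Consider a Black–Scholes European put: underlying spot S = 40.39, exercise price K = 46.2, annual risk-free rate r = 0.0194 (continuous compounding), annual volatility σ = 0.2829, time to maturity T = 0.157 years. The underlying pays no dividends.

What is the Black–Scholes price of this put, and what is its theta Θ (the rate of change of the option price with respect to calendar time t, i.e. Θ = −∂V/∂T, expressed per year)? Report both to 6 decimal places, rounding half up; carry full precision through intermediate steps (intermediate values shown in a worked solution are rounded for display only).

σ√T = 0.2829·√0.157 = 0.112094
d₁ = (ln(S/K) + (r+σ²/2)T) / (σ√T) = (ln(40.39/46.2) + (0.0194+0.2829²/2)·0.157) / 0.112094 = (-0.134398 + 0.009328) / 0.112094 = -1.115752
d₂ = d₁ − σ√T = -1.115752 − 0.112094 = -1.227846
e^{−rT} = e^{−0.0194·0.157} = 0.996959
N(−d₁) = 0.867736,  N(−d₂) = 0.890248
Put price V = K·e^{−rT}·N(−d₂) − S·N(−d₁) = 41.004359 − 35.047851 = 5.956508
φ(d₁) = (1/√(2π))·e^{−d₁²/2} = 0.214083
Θ = −S·φ(d₁)·σ/(2√T) + r·K·e^{−rT}·N(−d₂) = −3.086810 + 0.795485 = -2.291325

price = 5.956508
Θ = -2.291325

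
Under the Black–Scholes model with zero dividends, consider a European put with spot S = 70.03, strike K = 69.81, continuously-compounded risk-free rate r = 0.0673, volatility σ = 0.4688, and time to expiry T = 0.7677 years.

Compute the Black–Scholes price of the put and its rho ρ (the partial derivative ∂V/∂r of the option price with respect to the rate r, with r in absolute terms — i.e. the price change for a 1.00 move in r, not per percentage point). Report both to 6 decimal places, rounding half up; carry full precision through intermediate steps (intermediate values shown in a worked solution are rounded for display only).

price = 9.321174
ρ = -26.906540

σ√T = 0.4688·√0.7677 = 0.410755
d₁ = (ln(S/K) + (r+σ²/2)T) / (σ√T) = (ln(70.03/69.81) + (0.0673+0.4688²/2)·0.7677) / 0.410755 = (0.003146 + 0.136026) / 0.410755 = 0.338821
d₂ = d₁ − σ√T = 0.338821 − 0.410755 = -0.071934
e^{−rT} = e^{−0.0673·0.7677} = 0.949646
N(−d₁) = 0.367372,  N(−d₂) = 0.528673
Put price V = K·e^{−rT}·N(−d₂) − S·N(−d₁) = 35.048248 − 25.727074 = 9.321174
ρ = −K·T·e^{−rT}·N(−d₂) = -26.906540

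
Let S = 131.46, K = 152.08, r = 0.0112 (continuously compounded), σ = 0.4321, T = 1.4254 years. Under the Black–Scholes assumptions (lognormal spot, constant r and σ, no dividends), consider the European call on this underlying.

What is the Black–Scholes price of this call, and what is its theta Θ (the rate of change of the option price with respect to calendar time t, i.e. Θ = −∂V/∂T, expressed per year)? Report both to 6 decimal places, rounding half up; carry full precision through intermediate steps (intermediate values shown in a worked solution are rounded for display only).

price = 20.384997
Θ = -10.001967

σ√T = 0.4321·√1.4254 = 0.515885
d₁ = (ln(S/K) + (r+σ²/2)T) / (σ√T) = (ln(131.46/152.08) + (0.0112+0.4321²/2)·1.4254) / 0.515885 = (-0.145704 + 0.149033) / 0.515885 = 0.006453
d₂ = d₁ − σ√T = 0.006453 − 0.515885 = -0.509432
e^{−rT} = e^{−0.0112·1.4254} = 0.984162
N(d₁) = 0.502574,  N(d₂) = 0.305225
Call price V = S·N(d₁) − K·e^{−rT}·N(d₂) = 66.068416 − 45.683419 = 20.384997
φ(d₁) = (1/√(2π))·e^{−d₁²/2} = 0.398934
Θ = −S·φ(d₁)·σ/(2√T) − r·K·e^{−rT}·N(d₂) = −9.490313 − 0.511654 = -10.001967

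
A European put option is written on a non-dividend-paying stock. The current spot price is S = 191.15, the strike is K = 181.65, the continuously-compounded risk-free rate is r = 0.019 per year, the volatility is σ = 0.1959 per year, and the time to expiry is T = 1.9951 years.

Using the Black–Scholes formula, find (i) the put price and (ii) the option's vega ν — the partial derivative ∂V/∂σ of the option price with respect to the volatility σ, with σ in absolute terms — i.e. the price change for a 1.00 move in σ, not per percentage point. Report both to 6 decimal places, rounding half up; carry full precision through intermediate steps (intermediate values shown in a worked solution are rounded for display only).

price = 13.033670
ν = 96.917764

σ√T = 0.1959·√1.9951 = 0.276705
d₁ = (ln(S/K) + (r+σ²/2)T) / (σ√T) = (ln(191.15/181.65) + (0.019+0.1959²/2)·1.9951) / 0.276705 = (0.050977 + 0.076190) / 0.276705 = 0.459574
d₂ = d₁ − σ√T = 0.459574 − 0.276705 = 0.182869
e^{−rT} = e^{−0.019·1.9951} = 0.962803
N(−d₁) = 0.322911,  N(−d₂) = 0.427450
Put price V = K·e^{−rT}·N(−d₂) − S·N(−d₁) = 74.758102 − 61.724432 = 13.033670
φ(d₁) = (1/√(2π))·e^{−d₁²/2} = 0.358961
ν = S·φ(d₁)·√T = 96.917764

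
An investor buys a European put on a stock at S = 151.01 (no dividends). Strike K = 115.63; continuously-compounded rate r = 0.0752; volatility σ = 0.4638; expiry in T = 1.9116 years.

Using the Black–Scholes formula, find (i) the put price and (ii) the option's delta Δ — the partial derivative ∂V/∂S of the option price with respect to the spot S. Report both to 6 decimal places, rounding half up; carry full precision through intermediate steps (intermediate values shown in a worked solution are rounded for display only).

price = 12.101840
Δ = -0.168252

σ√T = 0.4638·√1.9116 = 0.641253
d₁ = (ln(S/K) + (r+σ²/2)T) / (σ√T) = (ln(151.01/115.63) + (0.0752+0.4638²/2)·1.9116) / 0.641253 = (0.266951 + 0.349355) / 0.641253 = 0.961096
d₂ = d₁ − σ√T = 0.961096 − 0.641253 = 0.319843
e^{−rT} = e^{−0.0752·1.9116} = 0.866102
N(−d₁) = 0.168252,  N(−d₂) = 0.374544
Put price V = K·e^{−rT}·N(−d₂) − S·N(−d₁) = 37.509566 − 25.407725 = 12.101840
Δ = −N(−d₁) = -0.168252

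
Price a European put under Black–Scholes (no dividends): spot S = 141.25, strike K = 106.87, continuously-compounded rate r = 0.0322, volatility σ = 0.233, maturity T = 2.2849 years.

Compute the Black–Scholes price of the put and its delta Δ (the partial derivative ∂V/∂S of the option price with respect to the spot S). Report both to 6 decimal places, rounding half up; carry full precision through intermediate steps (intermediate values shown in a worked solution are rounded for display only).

σ√T = 0.233·√2.2849 = 0.352200
d₁ = (ln(S/K) + (r+σ²/2)T) / (σ√T) = (ln(141.25/106.87) + (0.0322+0.233²/2)·2.2849) / 0.352200 = (0.278918 + 0.135596) / 0.352200 = 1.176929
d₂ = d₁ − σ√T = 1.176929 − 0.352200 = 0.824729
e^{−rT} = e^{−0.0322·2.2849} = 0.929068
N(−d₁) = 0.119612,  N(−d₂) = 0.204763
Put price V = K·e^{−rT}·N(−d₂) − S·N(−d₁) = 20.330790 − 16.895190 = 3.435600
Δ = −N(−d₁) = -0.119612

price = 3.435600
Δ = -0.119612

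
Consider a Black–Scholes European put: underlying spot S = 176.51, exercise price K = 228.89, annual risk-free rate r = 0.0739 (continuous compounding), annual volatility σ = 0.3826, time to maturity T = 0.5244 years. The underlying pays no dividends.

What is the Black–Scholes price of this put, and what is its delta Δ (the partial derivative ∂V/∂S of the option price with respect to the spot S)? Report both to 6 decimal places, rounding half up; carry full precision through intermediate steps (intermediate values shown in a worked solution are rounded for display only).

σ√T = 0.3826·√0.5244 = 0.277062
d₁ = (ln(S/K) + (r+σ²/2)T) / (σ√T) = (ln(176.51/228.89) + (0.0739+0.3826²/2)·0.5244) / 0.277062 = (-0.259864 + 0.077135) / 0.277062 = -0.659526
d₂ = d₁ − σ√T = -0.659526 − 0.277062 = -0.936587
e^{−rT} = e^{−0.0739·0.5244} = 0.961988
N(−d₁) = 0.745221,  N(−d₂) = 0.825515
Put price V = K·e^{−rT}·N(−d₂) − S·N(−d₁) = 181.769618 − 131.538948 = 50.230670
Δ = −N(−d₁) = -0.745221

price = 50.230670
Δ = -0.745221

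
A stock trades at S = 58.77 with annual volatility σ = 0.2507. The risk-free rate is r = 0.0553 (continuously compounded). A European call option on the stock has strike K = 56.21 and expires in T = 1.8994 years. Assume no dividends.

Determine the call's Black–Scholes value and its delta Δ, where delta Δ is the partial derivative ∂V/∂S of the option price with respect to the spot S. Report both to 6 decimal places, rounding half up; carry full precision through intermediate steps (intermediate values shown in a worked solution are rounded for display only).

price = 12.266714
Δ = 0.727630

σ√T = 0.2507·√1.8994 = 0.345512
d₁ = (ln(S/K) + (r+σ²/2)T) / (σ√T) = (ln(58.77/56.21) + (0.0553+0.2507²/2)·1.8994) / 0.345512 = (0.044537 + 0.164726) / 0.345512 = 0.605661
d₂ = d₁ − σ√T = 0.605661 − 0.345512 = 0.260149
e^{−rT} = e^{−0.0553·1.8994} = 0.900291
N(d₁) = 0.727630,  N(d₂) = 0.602626
Call price V = S·N(d₁) − K·e^{−rT}·N(d₂) = 42.762813 − 30.496099 = 12.266714
Δ = N(d₁) = 0.727630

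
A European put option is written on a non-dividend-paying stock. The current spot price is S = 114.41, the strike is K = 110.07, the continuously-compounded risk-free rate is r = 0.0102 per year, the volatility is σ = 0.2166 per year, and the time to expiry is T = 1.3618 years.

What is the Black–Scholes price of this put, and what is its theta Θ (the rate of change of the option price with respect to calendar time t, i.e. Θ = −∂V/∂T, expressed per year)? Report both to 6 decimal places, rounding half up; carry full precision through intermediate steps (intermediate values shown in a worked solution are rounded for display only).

σ√T = 0.2166·√1.3618 = 0.252764
d₁ = (ln(S/K) + (r+σ²/2)T) / (σ√T) = (ln(114.41/110.07) + (0.0102+0.2166²/2)·1.3618) / 0.252764 = (0.038672 + 0.045835) / 0.252764 = 0.334332
d₂ = d₁ − σ√T = 0.334332 − 0.252764 = 0.081568
e^{−rT} = e^{−0.0102·1.3618} = 0.986206
N(−d₁) = 0.369064,  N(−d₂) = 0.467495
Put price V = K·e^{−rT}·N(−d₂) − S·N(−d₁) = 50.747359 − 42.224663 = 8.522696
φ(d₁) = (1/√(2π))·e^{−d₁²/2} = 0.377257
Θ = −S·φ(d₁)·σ/(2√T) + r·K·e^{−rT}·N(−d₂) = −4.005655 + 0.517623 = -3.488032

price = 8.522696
Θ = -3.488032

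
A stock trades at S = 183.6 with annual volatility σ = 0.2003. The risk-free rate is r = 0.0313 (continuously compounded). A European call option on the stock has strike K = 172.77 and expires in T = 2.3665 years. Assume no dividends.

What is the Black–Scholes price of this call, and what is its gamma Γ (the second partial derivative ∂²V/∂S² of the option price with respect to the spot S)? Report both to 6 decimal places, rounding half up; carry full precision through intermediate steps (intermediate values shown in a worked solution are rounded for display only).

price = 34.611129
Γ = 0.005919

σ√T = 0.2003·√2.3665 = 0.308130
d₁ = (ln(S/K) + (r+σ²/2)T) / (σ√T) = (ln(183.6/172.77) + (0.0313+0.2003²/2)·2.3665) / 0.308130 = (0.060798 + 0.121544) / 0.308130 = 0.591769
d₂ = d₁ − σ√T = 0.591769 − 0.308130 = 0.283639
e^{−rT} = e^{−0.0313·2.3665} = 0.928605
N(d₁) = 0.722997,  N(d₂) = 0.611656
Call price V = S·N(d₁) − K·e^{−rT}·N(d₂) = 132.742299 − 98.131170 = 34.611129
φ(d₁) = (1/√(2π))·e^{−d₁²/2} = 0.334863
Γ = φ(d₁) / (S·σ·√T) = 0.005919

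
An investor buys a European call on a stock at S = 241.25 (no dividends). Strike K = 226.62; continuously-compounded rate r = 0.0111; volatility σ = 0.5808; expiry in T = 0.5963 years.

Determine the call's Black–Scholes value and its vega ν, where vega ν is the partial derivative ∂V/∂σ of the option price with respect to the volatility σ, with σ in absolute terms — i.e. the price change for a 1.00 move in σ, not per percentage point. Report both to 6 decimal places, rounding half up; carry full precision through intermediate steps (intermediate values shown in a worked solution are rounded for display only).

price = 49.921132
ν = 69.183416

σ√T = 0.5808·√0.5963 = 0.448496
d₁ = (ln(S/K) + (r+σ²/2)T) / (σ√T) = (ln(241.25/226.62) + (0.0111+0.5808²/2)·0.5963) / 0.448496 = (0.062559 + 0.107193) / 0.448496 = 0.378493
d₂ = d₁ − σ√T = 0.378493 − 0.448496 = -0.070004
e^{−rT} = e^{−0.0111·0.5963} = 0.993403
N(d₁) = 0.647468,  N(d₂) = 0.472095
Call price V = S·N(d₁) − K·e^{−rT}·N(d₂) = 156.201574 − 106.280442 = 49.921132
φ(d₁) = (1/√(2π))·e^{−d₁²/2} = 0.371366
ν = S·φ(d₁)·√T = 69.183416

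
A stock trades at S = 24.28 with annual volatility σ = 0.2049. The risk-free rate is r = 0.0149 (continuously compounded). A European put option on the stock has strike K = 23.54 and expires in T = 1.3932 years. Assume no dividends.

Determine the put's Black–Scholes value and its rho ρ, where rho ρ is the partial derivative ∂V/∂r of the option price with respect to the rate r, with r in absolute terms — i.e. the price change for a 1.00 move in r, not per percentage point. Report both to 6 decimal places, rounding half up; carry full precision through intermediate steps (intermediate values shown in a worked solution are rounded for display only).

σ√T = 0.2049·√1.3932 = 0.241851
d₁ = (ln(S/K) + (r+σ²/2)T) / (σ√T) = (ln(24.28/23.54) + (0.0149+0.2049²/2)·1.3932) / 0.241851 = (0.030952 + 0.050005) / 0.241851 = 0.334737
d₂ = d₁ − σ√T = 0.334737 − 0.241851 = 0.092885
e^{−rT} = e^{−0.0149·1.3932} = 0.979455
N(−d₁) = 0.368912,  N(−d₂) = 0.462997
Put price V = K·e^{−rT}·N(−d₂) − S·N(−d₁) = 10.675040 − 8.957178 = 1.717862
ρ = −K·T·e^{−rT}·N(−d₂) = -14.872466

price = 1.717862
ρ = -14.872466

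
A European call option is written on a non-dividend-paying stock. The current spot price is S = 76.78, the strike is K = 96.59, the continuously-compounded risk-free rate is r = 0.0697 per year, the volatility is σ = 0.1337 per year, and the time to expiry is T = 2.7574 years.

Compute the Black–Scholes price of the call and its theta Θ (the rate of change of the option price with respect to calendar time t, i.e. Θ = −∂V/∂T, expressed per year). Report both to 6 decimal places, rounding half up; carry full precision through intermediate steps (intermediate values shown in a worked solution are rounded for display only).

σ√T = 0.1337·√2.7574 = 0.222014
d₁ = (ln(S/K) + (r+σ²/2)T) / (σ√T) = (ln(76.78/96.59) + (0.0697+0.1337²/2)·2.7574) / 0.222014 = (-0.229531 + 0.216836) / 0.222014 = -0.057181
d₂ = d₁ − σ√T = -0.057181 − 0.222014 = -0.279196
e^{−rT} = e^{−0.0697·2.7574} = 0.825149
N(d₁) = 0.477200,  N(d₂) = 0.390047
Call price V = S·N(d₁) − K·e^{−rT}·N(d₂) = 36.639452 − 31.087237 = 5.552215
φ(d₁) = (1/√(2π))·e^{−d₁²/2} = 0.398291
Θ = −S·φ(d₁)·σ/(2√T) − r·K·e^{−rT}·N(d₂) = −1.231118 − 2.166780 = -3.397898

price = 5.552215
Θ = -3.397898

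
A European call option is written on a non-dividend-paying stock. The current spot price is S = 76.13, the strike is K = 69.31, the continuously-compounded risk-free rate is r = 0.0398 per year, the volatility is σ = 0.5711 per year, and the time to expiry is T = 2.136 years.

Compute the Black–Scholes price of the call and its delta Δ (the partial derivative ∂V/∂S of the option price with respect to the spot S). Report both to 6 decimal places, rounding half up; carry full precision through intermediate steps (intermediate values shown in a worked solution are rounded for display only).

σ√T = 0.5711·√2.136 = 0.834666
d₁ = (ln(S/K) + (r+σ²/2)T) / (σ√T) = (ln(76.13/69.31) + (0.0398+0.5711²/2)·2.136) / 0.834666 = (0.093853 + 0.433347) / 0.834666 = 0.631630
d₂ = d₁ − σ√T = 0.631630 − 0.834666 = -0.203037
e^{−rT} = e^{−0.0398·2.136} = 0.918501
N(d₁) = 0.736186,  N(d₂) = 0.419553
Call price V = S·N(d₁) − K·e^{−rT}·N(d₂) = 56.045803 − 26.709291 = 29.336511
Δ = N(d₁) = 0.736186

price = 29.336511
Δ = 0.736186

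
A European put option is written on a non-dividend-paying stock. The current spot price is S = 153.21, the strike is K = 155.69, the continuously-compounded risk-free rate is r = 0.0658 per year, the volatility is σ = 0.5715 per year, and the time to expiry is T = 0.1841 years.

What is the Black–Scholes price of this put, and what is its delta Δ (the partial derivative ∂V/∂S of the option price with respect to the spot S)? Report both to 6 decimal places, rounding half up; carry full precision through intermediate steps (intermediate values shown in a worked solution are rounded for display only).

σ√T = 0.5715·√0.1841 = 0.245213
d₁ = (ln(S/K) + (r+σ²/2)T) / (σ√T) = (ln(153.21/155.69) + (0.0658+0.5715²/2)·0.1841) / 0.245213 = (-0.016057 + 0.042178) / 0.245213 = 0.106524
d₂ = d₁ − σ√T = 0.106524 − 0.245213 = -0.138689
e^{−rT} = e^{−0.0658·0.1841} = 0.987959
N(−d₁) = 0.457583,  N(−d₂) = 0.555152
Put price V = K·e^{−rT}·N(−d₂) − S·N(−d₁) = 85.390895 − 70.106322 = 15.284573
Δ = −N(−d₁) = -0.457583

price = 15.284573
Δ = -0.457583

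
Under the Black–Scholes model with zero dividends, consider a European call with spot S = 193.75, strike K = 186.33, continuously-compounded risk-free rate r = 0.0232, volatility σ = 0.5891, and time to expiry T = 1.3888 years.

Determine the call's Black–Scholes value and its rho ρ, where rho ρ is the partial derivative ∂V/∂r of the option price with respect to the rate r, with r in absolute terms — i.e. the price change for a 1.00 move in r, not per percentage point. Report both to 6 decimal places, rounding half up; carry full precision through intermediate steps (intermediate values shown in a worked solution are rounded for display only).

σ√T = 0.5891·√1.3888 = 0.694239
d₁ = (ln(S/K) + (r+σ²/2)T) / (σ√T) = (ln(193.75/186.33) + (0.0232+0.5891²/2)·1.3888) / 0.694239 = (0.039049 + 0.273204) / 0.694239 = 0.449778
d₂ = d₁ − σ√T = 0.449778 − 0.694239 = -0.244461
e^{−rT} = e^{−0.0232·1.3888} = 0.968293
N(d₁) = 0.673565,  N(d₂) = 0.403437
Call price V = S·N(d₁) − K·e^{−rT}·N(d₂) = 130.503163 − 72.788944 = 57.714218
ρ = K·T·e^{−rT}·N(d₂) = 101.089286

price = 57.714218
ρ = 101.089286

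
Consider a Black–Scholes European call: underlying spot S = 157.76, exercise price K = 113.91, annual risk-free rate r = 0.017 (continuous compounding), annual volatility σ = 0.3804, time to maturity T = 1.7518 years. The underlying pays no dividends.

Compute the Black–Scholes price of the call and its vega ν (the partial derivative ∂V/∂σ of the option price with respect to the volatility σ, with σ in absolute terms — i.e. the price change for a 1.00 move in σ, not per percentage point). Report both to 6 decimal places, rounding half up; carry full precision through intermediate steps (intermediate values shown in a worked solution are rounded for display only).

price = 56.430282
ν = 52.659412

σ√T = 0.3804·√1.7518 = 0.503481
d₁ = (ln(S/K) + (r+σ²/2)T) / (σ√T) = (ln(157.76/113.91) + (0.017+0.3804²/2)·1.7518) / 0.503481 = (0.325666 + 0.156527) / 0.503481 = 0.957719
d₂ = d₁ − σ√T = 0.957719 − 0.503481 = 0.454239
e^{−rT} = e^{−0.017·1.7518} = 0.970658
N(d₁) = 0.830898,  N(d₂) = 0.675172
Call price V = S·N(d₁) − K·e^{−rT}·N(d₂) = 131.082450 − 74.652168 = 56.430282
φ(d₁) = (1/√(2π))·e^{−d₁²/2} = 0.252195
ν = S·φ(d₁)·√T = 52.659412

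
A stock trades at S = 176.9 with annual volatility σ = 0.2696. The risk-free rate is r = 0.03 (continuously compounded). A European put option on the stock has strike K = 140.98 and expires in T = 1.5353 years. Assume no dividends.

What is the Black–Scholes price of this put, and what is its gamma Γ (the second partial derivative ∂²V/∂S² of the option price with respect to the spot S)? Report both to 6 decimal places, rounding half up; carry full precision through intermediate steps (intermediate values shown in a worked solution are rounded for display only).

σ√T = 0.2696·√1.5353 = 0.334054
d₁ = (ln(S/K) + (r+σ²/2)T) / (σ√T) = (ln(176.9/140.98) + (0.03+0.2696²/2)·1.5353) / 0.334054 = (0.226967 + 0.101855) / 0.334054 = 0.984337
d₂ = d₁ − σ√T = 0.984337 − 0.334054 = 0.650283
e^{−rT} = e^{−0.03·1.5353} = 0.954986
N(−d₁) = 0.162475,  N(−d₂) = 0.257755
Put price V = K·e^{−rT}·N(−d₂) − S·N(−d₁) = 34.702514 − 28.741817 = 5.960697
φ(d₁) = (1/√(2π))·e^{−d₁²/2} = 0.245760
Γ = φ(d₁) / (S·σ·√T) = 0.004159

price = 5.960697
Γ = 0.004159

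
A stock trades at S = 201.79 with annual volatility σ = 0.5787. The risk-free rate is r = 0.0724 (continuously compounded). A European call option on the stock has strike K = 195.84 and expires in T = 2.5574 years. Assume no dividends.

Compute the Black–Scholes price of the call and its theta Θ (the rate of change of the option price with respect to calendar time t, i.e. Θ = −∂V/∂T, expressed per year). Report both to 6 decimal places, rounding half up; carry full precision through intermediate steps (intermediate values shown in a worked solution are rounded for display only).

σ√T = 0.5787·√2.5574 = 0.925450
d₁ = (ln(S/K) + (r+σ²/2)T) / (σ√T) = (ln(201.79/195.84) + (0.0724+0.5787²/2)·2.5574) / 0.925450 = (0.029930 + 0.613384) / 0.925450 = 0.695137
d₂ = d₁ − σ√T = 0.695137 − 0.925450 = -0.230313
e^{−rT} = e^{−0.0724·2.5574} = 0.830975
N(d₁) = 0.756515,  N(d₂) = 0.408924
Call price V = S·N(d₁) − K·e^{−rT}·N(d₂) = 152.657187 − 66.547555 = 86.109632
φ(d₁) = (1/√(2π))·e^{−d₁²/2} = 0.313315
Θ = −S·φ(d₁)·σ/(2√T) − r·K·e^{−rT}·N(d₂) = −11.439449 − 4.818043 = -16.257492

price = 86.109632
Θ = -16.257492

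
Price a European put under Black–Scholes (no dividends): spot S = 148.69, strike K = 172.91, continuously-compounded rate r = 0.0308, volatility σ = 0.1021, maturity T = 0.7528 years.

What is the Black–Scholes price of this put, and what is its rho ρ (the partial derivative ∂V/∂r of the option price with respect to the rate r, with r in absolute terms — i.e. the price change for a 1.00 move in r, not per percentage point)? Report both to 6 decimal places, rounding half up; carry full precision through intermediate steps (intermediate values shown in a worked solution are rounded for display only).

price = 20.725927
ρ = -118.454665

σ√T = 0.1021·√0.7528 = 0.088586
d₁ = (ln(S/K) + (r+σ²/2)T) / (σ√T) = (ln(148.69/172.91) + (0.0308+0.1021²/2)·0.7528) / 0.088586 = (-0.150908 + 0.027110) / 0.088586 = -1.397484
d₂ = d₁ − σ√T = -1.397484 − 0.088586 = -1.486070
e^{−rT} = e^{−0.0308·0.7528} = 0.977080
N(−d₁) = 0.918866,  N(−d₂) = 0.931370
Put price V = K·e^{−rT}·N(−d₂) − S·N(−d₁) = 157.352105 − 136.626178 = 20.725927
ρ = −K·T·e^{−rT}·N(−d₂) = -118.454665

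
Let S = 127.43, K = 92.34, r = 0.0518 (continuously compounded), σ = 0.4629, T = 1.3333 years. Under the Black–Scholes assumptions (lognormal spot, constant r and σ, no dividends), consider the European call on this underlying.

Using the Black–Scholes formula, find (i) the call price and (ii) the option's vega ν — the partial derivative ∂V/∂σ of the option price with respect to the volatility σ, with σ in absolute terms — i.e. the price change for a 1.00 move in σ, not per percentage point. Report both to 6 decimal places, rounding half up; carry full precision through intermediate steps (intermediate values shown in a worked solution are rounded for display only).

σ√T = 0.4629·√1.3333 = 0.534504
d₁ = (ln(S/K) + (r+σ²/2)T) / (σ√T) = (ln(127.43/92.34) + (0.0518+0.4629²/2)·1.3333) / 0.534504 = (0.322090 + 0.211912) / 0.534504 = 0.999061
d₂ = d₁ − σ√T = 0.999061 − 0.534504 = 0.464556
e^{−rT} = e^{−0.0518·1.3333} = 0.933266
N(d₁) = 0.841117,  N(d₂) = 0.678875
Call price V = S·N(d₁) − K·e^{−rT}·N(d₂) = 107.183582 − 58.503983 = 48.679599
φ(d₁) = (1/√(2π))·e^{−d₁²/2} = 0.242198
ν = S·φ(d₁)·√T = 35.637418

price = 48.679599
ν = 35.637418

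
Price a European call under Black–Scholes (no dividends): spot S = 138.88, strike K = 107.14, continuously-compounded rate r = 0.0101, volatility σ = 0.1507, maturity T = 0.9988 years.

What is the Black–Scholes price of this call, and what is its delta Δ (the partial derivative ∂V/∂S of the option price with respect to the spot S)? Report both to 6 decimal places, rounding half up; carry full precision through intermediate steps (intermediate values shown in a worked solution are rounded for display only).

σ√T = 0.1507·√0.9988 = 0.150610
d₁ = (ln(S/K) + (r+σ²/2)T) / (σ√T) = (ln(138.88/107.14) + (0.0101+0.1507²/2)·0.9988) / 0.150610 = (0.259474 + 0.021429) / 0.150610 = 1.865110
d₂ = d₁ − σ√T = 1.865110 − 0.150610 = 1.714500
e^{−rT} = e^{−0.0101·0.9988} = 0.989963
N(d₁) = 0.968917,  N(d₂) = 0.956782
Call price V = S·N(d₁) − K·e^{−rT}·N(d₂) = 134.563192 − 101.480670 = 33.082522
Δ = N(d₁) = 0.968917

price = 33.082522
Δ = 0.968917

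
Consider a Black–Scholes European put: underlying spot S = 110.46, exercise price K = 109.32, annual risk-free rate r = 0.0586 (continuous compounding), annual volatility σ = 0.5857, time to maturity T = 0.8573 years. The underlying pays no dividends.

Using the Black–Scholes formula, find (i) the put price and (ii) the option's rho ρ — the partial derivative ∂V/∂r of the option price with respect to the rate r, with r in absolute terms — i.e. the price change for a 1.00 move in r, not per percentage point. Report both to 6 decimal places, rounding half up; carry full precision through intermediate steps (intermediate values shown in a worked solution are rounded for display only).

price = 19.805170
ρ = -50.207323

σ√T = 0.5857·√0.8573 = 0.542303
d₁ = (ln(S/K) + (r+σ²/2)T) / (σ√T) = (ln(110.46/109.32) + (0.0586+0.5857²/2)·0.8573) / 0.542303 = (0.010374 + 0.197284) / 0.542303 = 0.382919
d₂ = d₁ − σ√T = 0.382919 − 0.542303 = -0.159384
e^{−rT} = e^{−0.0586·0.8573} = 0.951003
N(−d₁) = 0.350890,  N(−d₂) = 0.563317
Put price V = K·e^{−rT}·N(−d₂) − S·N(−d₁) = 58.564473 − 38.759303 = 19.805170
ρ = −K·T·e^{−rT}·N(−d₂) = -50.207323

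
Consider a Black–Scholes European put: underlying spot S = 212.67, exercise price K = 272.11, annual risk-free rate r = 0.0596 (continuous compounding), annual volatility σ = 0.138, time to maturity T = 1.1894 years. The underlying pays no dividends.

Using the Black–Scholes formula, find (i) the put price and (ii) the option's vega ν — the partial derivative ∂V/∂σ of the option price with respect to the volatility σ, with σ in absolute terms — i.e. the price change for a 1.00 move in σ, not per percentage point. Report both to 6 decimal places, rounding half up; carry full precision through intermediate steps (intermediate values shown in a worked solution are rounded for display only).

σ√T = 0.138·√1.1894 = 0.150502
d₁ = (ln(S/K) + (r+σ²/2)T) / (σ√T) = (ln(212.67/272.11) + (0.0596+0.138²/2)·1.1894) / 0.150502 = (-0.246465 + 0.082214) / 0.150502 = -1.091352
d₂ = d₁ − σ√T = -1.091352 − 0.150502 = -1.241855
e^{−rT} = e^{−0.0596·1.1894} = 0.931566
N(−d₁) = 0.862441,  N(−d₂) = 0.892855
Put price V = K·e^{−rT}·N(−d₂) − S·N(−d₁) = 226.328385 − 183.415345 = 42.913039
φ(d₁) = (1/√(2π))·e^{−d₁²/2} = 0.219926
ν = S·φ(d₁)·√T = 51.009024

price = 42.913039
ν = 51.009024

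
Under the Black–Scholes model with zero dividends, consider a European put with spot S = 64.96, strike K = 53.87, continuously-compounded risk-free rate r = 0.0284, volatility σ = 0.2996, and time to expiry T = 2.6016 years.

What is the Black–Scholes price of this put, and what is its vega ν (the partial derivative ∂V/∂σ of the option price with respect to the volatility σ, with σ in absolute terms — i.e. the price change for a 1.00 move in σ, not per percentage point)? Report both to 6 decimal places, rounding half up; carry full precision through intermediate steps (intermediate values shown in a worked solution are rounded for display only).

price = 5.037503
ν = 30.790761

σ√T = 0.2996·√2.6016 = 0.483239
d₁ = (ln(S/K) + (r+σ²/2)T) / (σ√T) = (ln(64.96/53.87) + (0.0284+0.2996²/2)·2.6016) / 0.483239 = (0.187198 + 0.190645) / 0.483239 = 0.781897
d₂ = d₁ − σ√T = 0.781897 − 0.483239 = 0.298658
e^{−rT} = e^{−0.0284·2.6016} = 0.928778
N(−d₁) = 0.217137,  N(−d₂) = 0.382600
Put price V = K·e^{−rT}·N(−d₂) − S·N(−d₁) = 19.142750 − 14.105247 = 5.037503
φ(d₁) = (1/√(2π))·e^{−d₁²/2} = 0.293869
ν = S·φ(d₁)·√T = 30.790761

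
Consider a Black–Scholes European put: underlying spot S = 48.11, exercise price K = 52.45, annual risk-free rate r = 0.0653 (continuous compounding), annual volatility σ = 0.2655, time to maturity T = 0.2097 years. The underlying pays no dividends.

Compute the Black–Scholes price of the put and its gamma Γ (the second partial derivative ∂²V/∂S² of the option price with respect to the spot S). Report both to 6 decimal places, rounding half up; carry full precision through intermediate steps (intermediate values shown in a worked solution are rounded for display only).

σ√T = 0.2655·√0.2097 = 0.121580
d₁ = (ln(S/K) + (r+σ²/2)T) / (σ√T) = (ln(48.11/52.45) + (0.0653+0.2655²/2)·0.2097) / 0.121580 = (-0.086370 + 0.021084) / 0.121580 = -0.536978
d₂ = d₁ − σ√T = -0.536978 − 0.121580 = -0.658558
e^{−rT} = e^{−0.0653·0.2097} = 0.986400
N(−d₁) = 0.704358,  N(−d₂) = 0.744910
Put price V = K·e^{−rT}·N(−d₂) − S·N(−d₁) = 38.539176 − 33.886684 = 4.652492
φ(d₁) = (1/√(2π))·e^{−d₁²/2} = 0.345380
Γ = φ(d₁) / (S·σ·√T) = 0.059047

price = 4.652492
Γ = 0.059047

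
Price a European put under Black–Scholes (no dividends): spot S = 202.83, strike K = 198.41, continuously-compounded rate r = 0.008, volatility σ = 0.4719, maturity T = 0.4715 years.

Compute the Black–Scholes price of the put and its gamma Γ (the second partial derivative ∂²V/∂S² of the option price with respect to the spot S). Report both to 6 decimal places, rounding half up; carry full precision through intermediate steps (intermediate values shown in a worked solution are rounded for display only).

σ√T = 0.4719·√0.4715 = 0.324034
d₁ = (ln(S/K) + (r+σ²/2)T) / (σ√T) = (ln(202.83/198.41) + (0.008+0.4719²/2)·0.4715) / 0.324034 = (0.022033 + 0.056271) / 0.324034 = 0.241652
d₂ = d₁ − σ√T = 0.241652 − 0.324034 = -0.082382
e^{−rT} = e^{−0.008·0.4715} = 0.996235
N(−d₁) = 0.404525,  N(−d₂) = 0.532828
Put price V = K·e^{−rT}·N(−d₂) − S·N(−d₁) = 105.320464 − 82.049749 = 23.270715
φ(d₁) = (1/√(2π))·e^{−d₁²/2} = 0.387462
Γ = φ(d₁) / (S·σ·√T) = 0.005895

price = 23.270715
Γ = 0.005895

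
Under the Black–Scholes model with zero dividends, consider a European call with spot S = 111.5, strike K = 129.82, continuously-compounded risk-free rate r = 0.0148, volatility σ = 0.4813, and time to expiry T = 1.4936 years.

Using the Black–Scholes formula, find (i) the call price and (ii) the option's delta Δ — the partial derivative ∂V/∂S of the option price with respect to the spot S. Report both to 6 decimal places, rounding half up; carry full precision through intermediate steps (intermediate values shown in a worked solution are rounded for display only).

σ√T = 0.4813·√1.4936 = 0.588211
d₁ = (ln(S/K) + (r+σ²/2)T) / (σ√T) = (ln(111.5/129.82) + (0.0148+0.4813²/2)·1.4936) / 0.588211 = (-0.152124 + 0.195101) / 0.588211 = 0.073064
d₂ = d₁ − σ√T = 0.073064 − 0.588211 = -0.515147
e^{−rT} = e^{−0.0148·1.4936} = 0.978137
N(d₁) = 0.529122,  N(d₂) = 0.303225
Call price V = S·N(d₁) − K·e^{−rT}·N(d₂) = 58.997144 − 38.504073 = 20.493072
Δ = N(d₁) = 0.529122

price = 20.493072
Δ = 0.529122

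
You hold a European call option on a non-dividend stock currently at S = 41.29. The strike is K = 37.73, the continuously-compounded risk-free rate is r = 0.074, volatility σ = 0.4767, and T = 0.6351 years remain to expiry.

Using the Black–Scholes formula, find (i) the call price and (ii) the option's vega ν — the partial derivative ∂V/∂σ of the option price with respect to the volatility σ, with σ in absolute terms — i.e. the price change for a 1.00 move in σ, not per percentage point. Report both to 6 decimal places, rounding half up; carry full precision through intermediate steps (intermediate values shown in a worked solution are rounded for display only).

price = 8.837990
ν = 11.278466

σ√T = 0.4767·√0.6351 = 0.379897
d₁ = (ln(S/K) + (r+σ²/2)T) / (σ√T) = (ln(41.29/37.73) + (0.074+0.4767²/2)·0.6351) / 0.379897 = (0.090165 + 0.119158) / 0.379897 = 0.550999
d₂ = d₁ − σ√T = 0.550999 − 0.379897 = 0.171102
e^{−rT} = e^{−0.074·0.6351} = 0.954090
N(d₁) = 0.709183,  N(d₂) = 0.567928
Call price V = S·N(d₁) − K·e^{−rT}·N(d₂) = 29.282164 − 20.444174 = 8.837990
φ(d₁) = (1/√(2π))·e^{−d₁²/2} = 0.342755
ν = S·φ(d₁)·√T = 11.278466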